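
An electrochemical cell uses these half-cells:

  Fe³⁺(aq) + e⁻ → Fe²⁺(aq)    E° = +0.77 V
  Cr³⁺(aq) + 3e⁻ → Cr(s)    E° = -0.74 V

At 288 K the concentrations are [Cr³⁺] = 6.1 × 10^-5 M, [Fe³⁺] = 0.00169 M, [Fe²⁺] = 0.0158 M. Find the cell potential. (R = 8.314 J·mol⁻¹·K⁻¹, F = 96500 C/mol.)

The Fe³⁺/Fe²⁺ couple has the higher reduction potential and acts as the cathode, so E°_cell = +0.77 − (-0.74) = 1.51 V.
Balancing electrons gives n = 3; the reaction quotient is Q = [Cr³⁺]·[Fe²⁺]^3/[Fe³⁺]^3 = 0.0498.
E = E° − (RT/nF) ln Q = 1.51 − (8.314×288)/(3×96500) × (-2.999) = 1.510 + 0.025 = 1.535 V.

1.53 V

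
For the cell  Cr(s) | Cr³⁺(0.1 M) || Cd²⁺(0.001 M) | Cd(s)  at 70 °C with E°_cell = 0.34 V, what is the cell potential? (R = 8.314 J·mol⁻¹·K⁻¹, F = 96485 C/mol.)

Balancing electrons gives n = 6; the reaction quotient is Q = [Cr³⁺]^2/[Cd²⁺]^3 = 1 × 10^7.
E = E° − (RT/nF) ln Q = 0.34 − (8.314×343)/(6×96485) × (16.118) = 0.340 − 0.079 = 0.261 V.

0.261 V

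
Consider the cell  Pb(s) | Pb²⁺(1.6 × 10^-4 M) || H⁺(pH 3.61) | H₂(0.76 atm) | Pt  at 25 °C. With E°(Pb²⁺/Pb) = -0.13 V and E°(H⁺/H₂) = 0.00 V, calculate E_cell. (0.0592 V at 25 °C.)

0.032 V

The hydrogen couple is the cathode, so E°_cell = 0.13 V; n = 2.
[H⁺] = 10^(−3.61) = 2.5 × 10^-4 M, and Q = [Pb²⁺]·P(H₂) / [H⁺]^2 = 2020.
E = E° − (0.0592/2) log Q = 0.13 − (0.0592/2)(3.305) = 0.032 V.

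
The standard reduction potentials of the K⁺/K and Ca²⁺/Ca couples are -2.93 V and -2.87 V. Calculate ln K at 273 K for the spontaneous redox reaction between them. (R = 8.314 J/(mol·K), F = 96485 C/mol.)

ln K = 5.1

E°_cell = -2.87 − (-2.93) = 0.06 V, with n = 2 electrons transferred.
At equilibrium E = 0, so the Nernst equation gives ln K = nFE°/RT = (2)(96485)(0.06)/((8.314)(273)) = 5.10.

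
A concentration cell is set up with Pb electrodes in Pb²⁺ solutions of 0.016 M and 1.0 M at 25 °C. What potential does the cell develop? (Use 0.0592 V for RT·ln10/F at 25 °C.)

0.053 V

Both half-cells are Pb²⁺/Pb, so E°_cell = 0. The concentrated side is the cathode; the cell reaction moves Pb²⁺ from high to low concentration with n = 2.
Q = [Pb²⁺]_dilute/[Pb²⁺]_conc = 0.016/1.0 = 0.0160.
E = 0 − (0.0592/2) log Q = −(0.0592/2)(-1.796) = 0.0532 V.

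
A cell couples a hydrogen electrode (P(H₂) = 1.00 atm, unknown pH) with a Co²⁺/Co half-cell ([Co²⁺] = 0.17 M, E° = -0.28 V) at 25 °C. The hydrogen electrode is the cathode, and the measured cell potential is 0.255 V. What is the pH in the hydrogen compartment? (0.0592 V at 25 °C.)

E°_cell = 0.28 V and n = 2.
log Q = n(E° − E)/0.0592 = 2×(0.28 − 0.255)/0.0592 = 0.845.
With Q = [Co²⁺]·P(H₂) / [H⁺]^2, solving for [H⁺] gives log[H⁺] = -0.807, so pH = 0.81.

pH = 0.81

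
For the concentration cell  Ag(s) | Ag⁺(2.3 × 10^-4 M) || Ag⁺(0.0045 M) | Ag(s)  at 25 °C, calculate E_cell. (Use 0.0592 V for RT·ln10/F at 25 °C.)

0.076 V

Both half-cells are Ag⁺/Ag, so E°_cell = 0. The concentrated side is the cathode; the cell reaction moves Ag⁺ from high to low concentration with n = 1.
Q = [Ag⁺]_dilute/[Ag⁺]_conc = 2.3 × 10^-4/0.0045 = 0.0511.
E = 0 − (0.0592/1) log Q = −(0.0592/1)(-1.291) = 0.0764 V.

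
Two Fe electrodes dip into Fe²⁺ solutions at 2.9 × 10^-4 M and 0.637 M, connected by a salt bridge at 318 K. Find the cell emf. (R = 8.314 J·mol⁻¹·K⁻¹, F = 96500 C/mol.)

0.11 V

Both half-cells are Fe²⁺/Fe, so E°_cell = 0. The concentrated side is the cathode; the cell reaction moves Fe²⁺ from high to low concentration with n = 2.
Q = [Fe²⁺]_dilute/[Fe²⁺]_conc = 2.9 × 10^-4/0.637 = 4.55 × 10^-4.
E = 0 − (RT/nF) ln Q = −((8.314×318)/(2×96500))(-7.695) = 0.1054 V.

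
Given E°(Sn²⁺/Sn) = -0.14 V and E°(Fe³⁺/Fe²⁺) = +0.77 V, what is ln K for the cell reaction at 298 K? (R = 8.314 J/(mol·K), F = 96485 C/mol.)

ln K = 70.9

E°_cell = +0.77 − (-0.14) = 0.91 V, with n = 2 electrons transferred.
At equilibrium E = 0, so the Nernst equation gives ln K = nFE°/RT = (2)(96485)(0.91)/((8.314)(298)) = 70.88.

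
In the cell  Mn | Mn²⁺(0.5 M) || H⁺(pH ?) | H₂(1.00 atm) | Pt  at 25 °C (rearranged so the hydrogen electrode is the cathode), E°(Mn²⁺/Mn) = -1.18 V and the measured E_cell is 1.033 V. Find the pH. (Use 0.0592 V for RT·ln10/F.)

pH = 2.63

E°_cell = 1.18 V and n = 2.
log Q = n(E° − E)/0.0592 = 2×(1.18 − 1.033)/0.0592 = 4.966.
With Q = [Mn²⁺]·P(H₂) / [H⁺]^2, solving for [H⁺] gives log[H⁺] = -2.634, so pH = 2.63.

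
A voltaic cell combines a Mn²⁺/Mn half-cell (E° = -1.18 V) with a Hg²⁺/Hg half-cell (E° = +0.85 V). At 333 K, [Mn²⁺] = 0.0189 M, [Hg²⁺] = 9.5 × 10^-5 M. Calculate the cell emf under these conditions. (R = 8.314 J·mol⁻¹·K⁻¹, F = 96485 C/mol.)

The Hg²⁺/Hg couple has the higher reduction potential and acts as the cathode, so E°_cell = +0.85 − (-1.18) = 2.03 V.
Balancing electrons gives n = 2; the reaction quotient is Q = [Mn²⁺]/[Hg²⁺] = 199.
E = E° − (RT/nF) ln Q = 2.03 − (8.314×333)/(2×96485) × (5.293) = 2.030 − 0.076 = 1.954 V.

1.95 V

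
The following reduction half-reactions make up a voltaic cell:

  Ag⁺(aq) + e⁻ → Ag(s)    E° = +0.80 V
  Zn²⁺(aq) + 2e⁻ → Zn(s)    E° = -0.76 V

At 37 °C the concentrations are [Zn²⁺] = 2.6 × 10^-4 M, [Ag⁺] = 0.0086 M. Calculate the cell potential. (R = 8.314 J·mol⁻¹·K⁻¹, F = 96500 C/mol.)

The Ag⁺/Ag couple has the higher reduction potential and acts as the cathode, so E°_cell = +0.80 − (-0.76) = 1.56 V.
Balancing electrons gives n = 2; the reaction quotient is Q = [Zn²⁺]/[Ag⁺]^2 = 3.52.
E = E° − (RT/nF) ln Q = 1.56 − (8.314×310)/(2×96500) × (1.257) = 1.560 − 0.017 = 1.543 V.

1.54 V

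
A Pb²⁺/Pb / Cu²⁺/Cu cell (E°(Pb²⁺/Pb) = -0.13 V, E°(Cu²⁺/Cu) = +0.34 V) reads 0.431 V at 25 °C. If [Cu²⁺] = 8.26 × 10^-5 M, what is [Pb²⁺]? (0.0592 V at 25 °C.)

From the Nernst equation, log Q = n(E° − E)/0.0592 = 2(0.47 − 0.431)/0.0592 = 1.318, so Q = 20.8.
With Q = [Pb²⁺]/[Cu²⁺] and the known concentrations, [Pb²⁺] in the numerator gives [Pb²⁺] = 0.0017 M.

0.0017 M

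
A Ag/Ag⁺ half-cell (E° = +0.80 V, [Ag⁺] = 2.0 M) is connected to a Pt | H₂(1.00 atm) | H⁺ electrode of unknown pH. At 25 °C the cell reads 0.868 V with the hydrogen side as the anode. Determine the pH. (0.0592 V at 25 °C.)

pH = 0.85

E°_cell = 0.80 V and n = 2.
log Q = n(E° − E)/0.0592 = 2×(0.80 − 0.868)/0.0592 = -2.297.
With Q = [H⁺]^2 / ([Ag⁺]^2·P(H₂)), solving for [H⁺] gives log[H⁺] = -0.848, so pH = 0.85.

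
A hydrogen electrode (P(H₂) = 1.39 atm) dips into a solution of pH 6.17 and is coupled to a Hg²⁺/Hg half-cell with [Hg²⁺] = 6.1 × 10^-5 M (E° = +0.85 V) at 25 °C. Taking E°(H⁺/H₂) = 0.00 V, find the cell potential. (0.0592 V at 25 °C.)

The Hg²⁺/Hg couple is the cathode, so E°_cell = 0.85 V; n = 2.
[H⁺] = 10^(−6.17) = 6.8 × 10^-7 M, and Q = [H⁺]^2 / ([Hg²⁺]·P(H₂)) = 5.39 × 10^-9.
E = E° − (0.0592/2) log Q = 0.85 − (0.0592/2)(-8.268) = 1.095 V.

1.09 V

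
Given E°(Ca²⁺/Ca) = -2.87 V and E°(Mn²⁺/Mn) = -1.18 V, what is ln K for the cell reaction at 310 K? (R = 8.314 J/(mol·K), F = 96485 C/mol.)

ln K = 126.5

E°_cell = -1.18 − (-2.87) = 1.69 V, with n = 2 electrons transferred.
At equilibrium E = 0, so the Nernst equation gives ln K = nFE°/RT = (2)(96485)(1.69)/((8.314)(310)) = 126.53.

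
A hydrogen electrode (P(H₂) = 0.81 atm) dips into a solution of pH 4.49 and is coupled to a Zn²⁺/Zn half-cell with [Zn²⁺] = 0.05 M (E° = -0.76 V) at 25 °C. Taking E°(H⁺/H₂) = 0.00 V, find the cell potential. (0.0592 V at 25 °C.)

0.54 V

The hydrogen couple is the cathode, so E°_cell = 0.76 V; n = 2.
[H⁺] = 10^(−4.49) = 3.2 × 10^-5 M, and Q = [Zn²⁺]·P(H₂) / [H⁺]^2 = 3.87 × 10^7.
E = E° − (0.0592/2) log Q = 0.76 − (0.0592/2)(7.587) = 0.535 V.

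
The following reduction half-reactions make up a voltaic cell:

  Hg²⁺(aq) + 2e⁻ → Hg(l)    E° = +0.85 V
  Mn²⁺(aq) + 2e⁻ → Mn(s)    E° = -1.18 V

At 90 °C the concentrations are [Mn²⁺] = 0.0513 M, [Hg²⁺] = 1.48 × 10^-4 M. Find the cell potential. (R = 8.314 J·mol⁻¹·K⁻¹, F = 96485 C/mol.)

The Hg²⁺/Hg couple has the higher reduction potential and acts as the cathode, so E°_cell = +0.85 − (-1.18) = 2.03 V.
Balancing electrons gives n = 2; the reaction quotient is Q = [Mn²⁺]/[Hg²⁺] = 347.
E = E° − (RT/nF) ln Q = 2.03 − (8.314×363)/(2×96485) × (5.848) = 2.030 − 0.091 = 1.939 V.

1.94 V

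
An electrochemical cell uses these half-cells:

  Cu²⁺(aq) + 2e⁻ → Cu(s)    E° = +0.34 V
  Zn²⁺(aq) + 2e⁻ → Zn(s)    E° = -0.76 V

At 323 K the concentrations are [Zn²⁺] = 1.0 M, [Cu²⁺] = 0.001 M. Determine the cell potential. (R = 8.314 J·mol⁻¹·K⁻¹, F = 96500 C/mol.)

1.00 V

The Cu²⁺/Cu couple has the higher reduction potential and acts as the cathode, so E°_cell = +0.34 − (-0.76) = 1.10 V.
Balancing electrons gives n = 2; the reaction quotient is Q = [Zn²⁺]/[Cu²⁺] = 1000.
E = E° − (RT/nF) ln Q = 1.10 − (8.314×323)/(2×96500) × (6.908) = 1.100 − 0.096 = 1.004 V.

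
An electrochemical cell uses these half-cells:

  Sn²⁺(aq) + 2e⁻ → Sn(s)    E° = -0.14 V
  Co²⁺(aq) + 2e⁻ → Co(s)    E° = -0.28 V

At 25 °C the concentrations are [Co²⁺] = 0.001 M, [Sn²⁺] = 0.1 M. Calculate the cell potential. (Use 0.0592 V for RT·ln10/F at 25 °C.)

0.199 V

The Sn²⁺/Sn couple has the higher reduction potential and acts as the cathode, so E°_cell = -0.14 − (-0.28) = 0.14 V.
Balancing electrons gives n = 2; the reaction quotient is Q = [Co²⁺]/[Sn²⁺] = 0.0100.
At 25 °C, E = E° − (0.0592/n) log Q = 0.14 − (0.0592/2)(-2.000) = 0.140 + 0.059 = 0.199 V.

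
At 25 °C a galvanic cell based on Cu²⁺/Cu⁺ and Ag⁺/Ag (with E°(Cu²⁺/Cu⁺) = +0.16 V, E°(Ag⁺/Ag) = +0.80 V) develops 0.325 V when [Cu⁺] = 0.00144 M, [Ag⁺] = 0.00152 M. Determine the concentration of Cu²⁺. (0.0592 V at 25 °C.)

0.46 M

From the Nernst equation, log Q = n(E° − E)/0.0592 = 1(0.64 − 0.325)/0.0592 = 5.321, so Q = 2.09 × 10^5.
With Q = [Cu²⁺]/([Cu⁺]·[Ag⁺]) and the known concentrations, [Cu²⁺] in the numerator gives [Cu²⁺] = 0.46 M.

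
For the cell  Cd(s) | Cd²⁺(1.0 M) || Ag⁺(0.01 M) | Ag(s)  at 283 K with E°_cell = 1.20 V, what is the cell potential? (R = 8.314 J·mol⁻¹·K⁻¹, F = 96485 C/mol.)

Balancing electrons gives n = 2; the reaction quotient is Q = [Cd²⁺]/[Ag⁺]^2 = 1 × 10^4.
E = E° − (RT/nF) ln Q = 1.20 − (8.314×283)/(2×96485) × (9.210) = 1.200 − 0.112 = 1.088 V.

1.09 V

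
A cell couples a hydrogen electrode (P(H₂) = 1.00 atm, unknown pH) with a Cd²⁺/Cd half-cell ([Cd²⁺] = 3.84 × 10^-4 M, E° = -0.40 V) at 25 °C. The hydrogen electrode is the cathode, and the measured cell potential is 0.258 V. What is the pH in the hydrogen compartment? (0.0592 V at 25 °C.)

E°_cell = 0.40 V and n = 2.
log Q = n(E° − E)/0.0592 = 2×(0.40 − 0.258)/0.0592 = 4.797.
With Q = [Cd²⁺]·P(H₂) / [H⁺]^2, solving for [H⁺] gives log[H⁺] = -4.106, so pH = 4.11.

pH = 4.11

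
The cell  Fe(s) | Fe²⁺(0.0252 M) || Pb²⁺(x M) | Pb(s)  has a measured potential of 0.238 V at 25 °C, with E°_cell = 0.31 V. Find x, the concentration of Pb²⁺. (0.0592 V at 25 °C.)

From the Nernst equation, log Q = n(E° − E)/0.0592 = 2(0.31 − 0.238)/0.0592 = 2.432, so Q = 271.
With Q = [Fe²⁺]/[Pb²⁺] and the known concentrations, [Pb²⁺] in the denominator gives [Pb²⁺] = 9.3 × 10^-5 M.

9.3 × 10^-5 M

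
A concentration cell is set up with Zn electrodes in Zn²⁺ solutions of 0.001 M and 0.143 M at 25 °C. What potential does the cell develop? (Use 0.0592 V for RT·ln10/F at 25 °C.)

0.064 V

Both half-cells are Zn²⁺/Zn, so E°_cell = 0. The concentrated side is the cathode; the cell reaction moves Zn²⁺ from high to low concentration with n = 2.
Q = [Zn²⁺]_dilute/[Zn²⁺]_conc = 0.001/0.143 = 0.00699.
E = 0 − (0.0592/2) log Q = −(0.0592/2)(-2.155) = 0.0638 V.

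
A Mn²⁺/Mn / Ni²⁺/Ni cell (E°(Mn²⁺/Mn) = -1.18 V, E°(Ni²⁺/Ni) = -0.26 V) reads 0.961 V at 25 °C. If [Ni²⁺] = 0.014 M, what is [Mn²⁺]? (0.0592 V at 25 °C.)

5.8 × 10^-4 M

From the Nernst equation, log Q = n(E° − E)/0.0592 = 2(0.92 − 0.961)/0.0592 = -1.385, so Q = 0.0412.
With Q = [Mn²⁺]/[Ni²⁺] and the known concentrations, [Mn²⁺] in the numerator gives [Mn²⁺] = 5.8 × 10^-4 M.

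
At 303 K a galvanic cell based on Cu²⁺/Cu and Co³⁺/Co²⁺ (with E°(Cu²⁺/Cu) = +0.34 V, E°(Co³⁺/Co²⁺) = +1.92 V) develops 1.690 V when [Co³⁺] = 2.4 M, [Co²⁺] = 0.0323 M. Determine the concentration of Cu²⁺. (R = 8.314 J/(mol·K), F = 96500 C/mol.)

1.2 M

From the Nernst equation, ln Q = nF(E° − E)/RT = 2×96500×(1.58 − 1.690)/(8.314×303) = -8.427, so Q = 2.19 × 10^-4.
With Q = [Cu²⁺]·[Co²⁺]^2/[Co³⁺]^2 and the known concentrations, [Cu²⁺] in the numerator gives [Cu²⁺] = 1.2 M.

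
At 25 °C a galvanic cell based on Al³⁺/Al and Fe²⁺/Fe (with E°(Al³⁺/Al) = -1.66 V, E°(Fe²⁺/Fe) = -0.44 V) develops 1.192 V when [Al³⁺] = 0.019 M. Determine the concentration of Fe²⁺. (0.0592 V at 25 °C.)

0.0081 M

From the Nernst equation, log Q = n(E° − E)/0.0592 = 6(1.22 − 1.192)/0.0592 = 2.838, so Q = 688.
With Q = [Al³⁺]^2/[Fe²⁺]^3 and the known concentrations, [Fe²⁺]^3 in the denominator gives [Fe²⁺] = 0.0081 M.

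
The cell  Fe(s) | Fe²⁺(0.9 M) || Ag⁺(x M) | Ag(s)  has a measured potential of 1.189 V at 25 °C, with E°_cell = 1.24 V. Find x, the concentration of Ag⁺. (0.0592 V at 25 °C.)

0.13 M

From the Nernst equation, log Q = n(E° − E)/0.0592 = 2(1.24 − 1.189)/0.0592 = 1.723, so Q = 52.8.
With Q = [Fe²⁺]/[Ag⁺]^2 and the known concentrations, [Ag⁺]^2 in the denominator gives [Ag⁺] = 0.13 M.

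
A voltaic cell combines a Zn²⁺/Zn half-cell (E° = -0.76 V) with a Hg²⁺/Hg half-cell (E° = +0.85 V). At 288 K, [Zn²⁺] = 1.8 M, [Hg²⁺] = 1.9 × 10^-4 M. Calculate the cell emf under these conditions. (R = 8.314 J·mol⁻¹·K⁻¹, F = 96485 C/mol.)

The Hg²⁺/Hg couple has the higher reduction potential and acts as the cathode, so E°_cell = +0.85 − (-0.76) = 1.61 V.
Balancing electrons gives n = 2; the reaction quotient is Q = [Zn²⁺]/[Hg²⁺] = 9470.
E = E° − (RT/nF) ln Q = 1.61 − (8.314×288)/(2×96485) × (9.156) = 1.610 − 0.114 = 1.496 V.

1.50 V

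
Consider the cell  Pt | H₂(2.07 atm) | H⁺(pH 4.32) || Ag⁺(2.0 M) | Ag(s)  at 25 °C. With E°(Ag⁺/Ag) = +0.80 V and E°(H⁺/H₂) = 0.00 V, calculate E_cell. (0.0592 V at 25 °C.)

The Ag⁺/Ag couple is the cathode, so E°_cell = 0.80 V; n = 2.
[H⁺] = 10^(−4.32) = 4.8 × 10^-5 M, and Q = [H⁺]^2 / ([Ag⁺]^2·P(H₂)) = 2.77 × 10^-10.
E = E° − (0.0592/2) log Q = 0.80 − (0.0592/2)(-9.558) = 1.083 V.

1.08 V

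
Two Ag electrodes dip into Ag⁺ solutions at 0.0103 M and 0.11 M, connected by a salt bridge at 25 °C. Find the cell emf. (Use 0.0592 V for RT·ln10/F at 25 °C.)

0.061 V

Both half-cells are Ag⁺/Ag, so E°_cell = 0. The concentrated side is the cathode; the cell reaction moves Ag⁺ from high to low concentration with n = 1.
Q = [Ag⁺]_dilute/[Ag⁺]_conc = 0.0103/0.11 = 0.0936.
E = 0 − (0.0592/1) log Q = −(0.0592/1)(-1.029) = 0.0609 V.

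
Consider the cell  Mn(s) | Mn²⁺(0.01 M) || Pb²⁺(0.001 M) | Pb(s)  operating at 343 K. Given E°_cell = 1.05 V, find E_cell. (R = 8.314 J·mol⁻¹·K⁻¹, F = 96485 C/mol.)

Balancing electrons gives n = 2; the reaction quotient is Q = [Mn²⁺]/[Pb²⁺] = 10.0.
E = E° − (RT/nF) ln Q = 1.05 − (8.314×343)/(2×96485) × (2.303) = 1.050 − 0.034 = 1.016 V.

1.02 V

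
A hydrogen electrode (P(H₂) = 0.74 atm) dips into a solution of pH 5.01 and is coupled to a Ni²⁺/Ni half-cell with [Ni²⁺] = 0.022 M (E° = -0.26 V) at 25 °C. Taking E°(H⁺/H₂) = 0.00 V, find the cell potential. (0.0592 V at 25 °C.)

0.016 V

The hydrogen couple is the cathode, so E°_cell = 0.26 V; n = 2.
[H⁺] = 10^(−5.01) = 9.8 × 10^-6 M, and Q = [Ni²⁺]·P(H₂) / [H⁺]^2 = 1.7 × 10^8.
E = E° − (0.0592/2) log Q = 0.26 − (0.0592/2)(8.232) = 0.016 V.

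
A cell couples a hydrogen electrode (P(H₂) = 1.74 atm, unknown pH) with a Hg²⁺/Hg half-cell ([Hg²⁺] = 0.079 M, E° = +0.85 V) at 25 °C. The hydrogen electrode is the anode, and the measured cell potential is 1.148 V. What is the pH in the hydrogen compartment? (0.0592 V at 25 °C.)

pH = 5.46

E°_cell = 0.85 V and n = 2.
log Q = n(E° − E)/0.0592 = 2×(0.85 − 1.148)/0.0592 = -10.068.
With Q = [H⁺]^2 / ([Hg²⁺]·P(H₂)), solving for [H⁺] gives log[H⁺] = -5.465, so pH = 5.46.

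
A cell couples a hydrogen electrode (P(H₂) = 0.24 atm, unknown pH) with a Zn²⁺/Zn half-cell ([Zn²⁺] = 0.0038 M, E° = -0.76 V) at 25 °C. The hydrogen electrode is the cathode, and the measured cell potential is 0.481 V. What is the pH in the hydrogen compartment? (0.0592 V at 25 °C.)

E°_cell = 0.76 V and n = 2.
log Q = n(E° − E)/0.0592 = 2×(0.76 − 0.481)/0.0592 = 9.426.
With Q = [Zn²⁺]·P(H₂) / [H⁺]^2, solving for [H⁺] gives log[H⁺] = -6.233, so pH = 6.23.

pH = 6.23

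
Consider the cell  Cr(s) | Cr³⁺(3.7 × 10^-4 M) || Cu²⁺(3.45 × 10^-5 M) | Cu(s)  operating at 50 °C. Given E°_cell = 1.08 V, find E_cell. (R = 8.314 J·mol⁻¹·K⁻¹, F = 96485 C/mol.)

1.01 V

Balancing electrons gives n = 6; the reaction quotient is Q = [Cr³⁺]^2/[Cu²⁺]^3 = 3.33 × 10^6.
E = E° − (RT/nF) ln Q = 1.08 − (8.314×323)/(6×96485) × (15.020) = 1.080 − 0.070 = 1.010 V.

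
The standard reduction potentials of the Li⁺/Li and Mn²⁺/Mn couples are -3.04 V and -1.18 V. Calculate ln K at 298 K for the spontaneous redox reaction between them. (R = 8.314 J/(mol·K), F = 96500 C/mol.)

ln K = 144.9

E°_cell = -1.18 − (-3.04) = 1.86 V, with n = 2 electrons transferred.
At equilibrium E = 0, so the Nernst equation gives ln K = nFE°/RT = (2)(96500)(1.86)/((8.314)(298)) = 144.89.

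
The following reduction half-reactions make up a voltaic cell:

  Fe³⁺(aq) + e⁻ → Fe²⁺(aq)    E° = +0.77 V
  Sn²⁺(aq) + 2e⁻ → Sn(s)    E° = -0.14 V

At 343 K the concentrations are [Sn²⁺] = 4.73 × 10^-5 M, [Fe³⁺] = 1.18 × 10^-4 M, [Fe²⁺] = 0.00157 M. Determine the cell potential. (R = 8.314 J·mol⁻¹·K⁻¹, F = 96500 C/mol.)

The Fe³⁺/Fe²⁺ couple has the higher reduction potential and acts as the cathode, so E°_cell = +0.77 − (-0.14) = 0.91 V.
Balancing electrons gives n = 2; the reaction quotient is Q = [Sn²⁺]·[Fe²⁺]^2/[Fe³⁺]^2 = 0.00837.
E = E° − (RT/nF) ln Q = 0.91 − (8.314×343)/(2×96500) × (-4.783) = 0.910 + 0.071 = 0.981 V.

0.981 V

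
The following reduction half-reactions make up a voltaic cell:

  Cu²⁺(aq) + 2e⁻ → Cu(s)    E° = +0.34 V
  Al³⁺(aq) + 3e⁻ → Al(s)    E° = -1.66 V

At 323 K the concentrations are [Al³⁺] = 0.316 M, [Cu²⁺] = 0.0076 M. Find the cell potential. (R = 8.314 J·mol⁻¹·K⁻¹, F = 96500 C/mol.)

1.94 V

The Cu²⁺/Cu couple has the higher reduction potential and acts as the cathode, so E°_cell = +0.34 − (-1.66) = 2.00 V.
Balancing electrons gives n = 6; the reaction quotient is Q = [Al³⁺]^2/[Cu²⁺]^3 = 2.27 × 10^5.
E = E° − (RT/nF) ln Q = 2.00 − (8.314×323)/(6×96500) × (12.335) = 2.000 − 0.057 = 1.943 V.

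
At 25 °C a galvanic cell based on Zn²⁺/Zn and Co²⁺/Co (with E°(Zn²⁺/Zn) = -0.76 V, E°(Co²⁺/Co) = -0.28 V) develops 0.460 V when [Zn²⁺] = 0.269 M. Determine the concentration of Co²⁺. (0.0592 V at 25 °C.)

From the Nernst equation, log Q = n(E° − E)/0.0592 = 2(0.48 − 0.460)/0.0592 = 0.676, so Q = 4.74.
With Q = [Zn²⁺]/[Co²⁺] and the known concentrations, [Co²⁺] in the denominator gives [Co²⁺] = 0.057 M.

0.057 M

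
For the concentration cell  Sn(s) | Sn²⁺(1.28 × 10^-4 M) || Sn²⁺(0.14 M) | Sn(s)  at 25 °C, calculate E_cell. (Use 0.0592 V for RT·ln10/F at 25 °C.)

0.090 V

Both half-cells are Sn²⁺/Sn, so E°_cell = 0. The concentrated side is the cathode; the cell reaction moves Sn²⁺ from high to low concentration with n = 2.
Q = [Sn²⁺]_dilute/[Sn²⁺]_conc = 1.28 × 10^-4/0.14 = 9.14 × 10^-4.
E = 0 − (0.0592/2) log Q = −(0.0592/2)(-3.039) = 0.0900 V.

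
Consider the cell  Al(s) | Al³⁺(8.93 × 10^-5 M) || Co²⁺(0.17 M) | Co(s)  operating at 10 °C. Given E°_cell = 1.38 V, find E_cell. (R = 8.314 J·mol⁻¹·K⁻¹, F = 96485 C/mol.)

Balancing electrons gives n = 6; the reaction quotient is Q = [Al³⁺]^2/[Co²⁺]^3 = 1.62 × 10^-6.
E = E° − (RT/nF) ln Q = 1.38 − (8.314×283)/(6×96485) × (-13.331) = 1.380 + 0.054 = 1.434 V.

1.43 V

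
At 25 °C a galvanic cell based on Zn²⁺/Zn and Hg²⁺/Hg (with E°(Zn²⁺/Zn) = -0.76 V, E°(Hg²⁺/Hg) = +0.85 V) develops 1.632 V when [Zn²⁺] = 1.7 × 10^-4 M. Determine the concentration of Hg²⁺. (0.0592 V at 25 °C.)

9.4 × 10^-4 M

From the Nernst equation, log Q = n(E° − E)/0.0592 = 2(1.61 − 1.632)/0.0592 = -0.743, so Q = 0.181.
With Q = [Zn²⁺]/[Hg²⁺] and the known concentrations, [Hg²⁺] in the denominator gives [Hg²⁺] = 9.4 × 10^-4 M.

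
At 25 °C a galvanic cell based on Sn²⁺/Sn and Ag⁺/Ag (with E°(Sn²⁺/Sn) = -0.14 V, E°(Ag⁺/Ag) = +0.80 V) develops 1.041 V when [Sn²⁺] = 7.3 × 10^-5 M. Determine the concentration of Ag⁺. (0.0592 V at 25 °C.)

From the Nernst equation, log Q = n(E° − E)/0.0592 = 2(0.94 − 1.041)/0.0592 = -3.412, so Q = 3.87 × 10^-4.
With Q = [Sn²⁺]/[Ag⁺]^2 and the known concentrations, [Ag⁺]^2 in the denominator gives [Ag⁺] = 0.43 M.

0.43 M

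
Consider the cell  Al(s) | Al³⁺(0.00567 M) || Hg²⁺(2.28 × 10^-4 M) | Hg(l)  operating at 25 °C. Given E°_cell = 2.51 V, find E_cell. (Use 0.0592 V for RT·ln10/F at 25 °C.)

Balancing electrons gives n = 6; the reaction quotient is Q = [Al³⁺]^2/[Hg²⁺]^3 = 2.71 × 10^6.
At 25 °C, E = E° − (0.0592/n) log Q = 2.51 − (0.0592/6)(6.433) = 2.510 − 0.063 = 2.447 V.

2.45 V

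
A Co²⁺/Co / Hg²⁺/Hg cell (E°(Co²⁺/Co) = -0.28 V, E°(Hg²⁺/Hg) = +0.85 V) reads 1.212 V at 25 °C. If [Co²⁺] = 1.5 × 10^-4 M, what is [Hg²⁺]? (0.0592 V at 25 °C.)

0.088 M

From the Nernst equation, log Q = n(E° − E)/0.0592 = 2(1.13 − 1.212)/0.0592 = -2.770, so Q = 0.00170.
With Q = [Co²⁺]/[Hg²⁺] and the known concentrations, [Hg²⁺] in the denominator gives [Hg²⁺] = 0.088 M.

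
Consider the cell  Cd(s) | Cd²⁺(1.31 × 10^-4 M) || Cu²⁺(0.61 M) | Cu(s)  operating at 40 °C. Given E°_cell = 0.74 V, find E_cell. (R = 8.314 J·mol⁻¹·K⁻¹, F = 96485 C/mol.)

Balancing electrons gives n = 2; the reaction quotient is Q = [Cd²⁺]/[Cu²⁺] = 2.15 × 10^-4.
E = E° − (RT/nF) ln Q = 0.74 − (8.314×313)/(2×96485) × (-8.446) = 0.740 + 0.114 = 0.854 V.

0.854 V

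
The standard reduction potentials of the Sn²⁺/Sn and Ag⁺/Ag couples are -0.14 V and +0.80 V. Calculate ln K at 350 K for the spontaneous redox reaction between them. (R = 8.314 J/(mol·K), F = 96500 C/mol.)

E°_cell = +0.80 − (-0.14) = 0.94 V, with n = 2 electrons transferred.
At equilibrium E = 0, so the Nernst equation gives ln K = nFE°/RT = (2)(96500)(0.94)/((8.314)(350)) = 62.35.

ln K = 62.3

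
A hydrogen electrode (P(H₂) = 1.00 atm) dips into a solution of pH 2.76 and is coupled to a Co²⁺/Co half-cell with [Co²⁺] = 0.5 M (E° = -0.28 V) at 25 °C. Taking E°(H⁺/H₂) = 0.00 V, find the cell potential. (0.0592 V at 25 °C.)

The hydrogen couple is the cathode, so E°_cell = 0.28 V; n = 2.
[H⁺] = 10^(−2.76) = 0.0017 M, and Q = [Co²⁺]·P(H₂) / [H⁺]^2 = 1.66 × 10^5.
E = E° − (0.0592/2) log Q = 0.28 − (0.0592/2)(5.219) = 0.126 V.

0.13 V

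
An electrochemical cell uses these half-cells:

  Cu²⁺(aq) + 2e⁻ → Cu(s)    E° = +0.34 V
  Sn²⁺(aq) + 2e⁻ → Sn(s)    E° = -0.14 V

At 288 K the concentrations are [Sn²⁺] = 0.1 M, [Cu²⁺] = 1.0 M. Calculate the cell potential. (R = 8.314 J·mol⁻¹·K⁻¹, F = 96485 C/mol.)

The Cu²⁺/Cu couple has the higher reduction potential and acts as the cathode, so E°_cell = +0.34 − (-0.14) = 0.48 V.
Balancing electrons gives n = 2; the reaction quotient is Q = [Sn²⁺]/[Cu²⁺] = 0.100.
E = E° − (RT/nF) ln Q = 0.48 − (8.314×288)/(2×96485) × (-2.303) = 0.480 + 0.029 = 0.509 V.

0.509 V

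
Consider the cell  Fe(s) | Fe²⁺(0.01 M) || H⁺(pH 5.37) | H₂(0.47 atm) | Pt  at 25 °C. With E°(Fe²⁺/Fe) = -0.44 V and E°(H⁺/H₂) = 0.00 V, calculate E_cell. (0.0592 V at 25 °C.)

The hydrogen couple is the cathode, so E°_cell = 0.44 V; n = 2.
[H⁺] = 10^(−5.37) = 4.3 × 10^-6 M, and Q = [Fe²⁺]·P(H₂) / [H⁺]^2 = 2.58 × 10^8.
E = E° − (0.0592/2) log Q = 0.44 − (0.0592/2)(8.412) = 0.191 V.

0.19 V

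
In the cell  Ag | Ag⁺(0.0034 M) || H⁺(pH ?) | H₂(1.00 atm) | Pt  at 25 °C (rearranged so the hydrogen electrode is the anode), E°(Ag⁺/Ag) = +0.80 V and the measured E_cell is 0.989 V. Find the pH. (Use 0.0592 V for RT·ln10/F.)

E°_cell = 0.80 V and n = 2.
log Q = n(E° − E)/0.0592 = 2×(0.80 − 0.989)/0.0592 = -6.385.
With Q = [H⁺]^2 / ([Ag⁺]^2·P(H₂)), solving for [H⁺] gives log[H⁺] = -5.661, so pH = 5.66.

pH = 5.66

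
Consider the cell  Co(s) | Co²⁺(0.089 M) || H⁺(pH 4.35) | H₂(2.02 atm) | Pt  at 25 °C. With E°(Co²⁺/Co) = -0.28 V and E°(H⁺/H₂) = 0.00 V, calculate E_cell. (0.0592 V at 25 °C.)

0.045 V

The hydrogen couple is the cathode, so E°_cell = 0.28 V; n = 2.
[H⁺] = 10^(−4.35) = 4.5 × 10^-5 M, and Q = [Co²⁺]·P(H₂) / [H⁺]^2 = 9.01 × 10^7.
E = E° − (0.0592/2) log Q = 0.28 − (0.0592/2)(7.955) = 0.045 V.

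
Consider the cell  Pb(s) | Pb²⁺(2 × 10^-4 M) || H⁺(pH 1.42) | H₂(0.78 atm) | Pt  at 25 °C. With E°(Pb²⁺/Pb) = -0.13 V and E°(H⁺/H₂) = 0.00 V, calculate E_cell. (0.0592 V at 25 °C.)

0.16 V

The hydrogen couple is the cathode, so E°_cell = 0.13 V; n = 2.
[H⁺] = 10^(−1.42) = 0.038 M, and Q = [Pb²⁺]·P(H₂) / [H⁺]^2 = 0.108.
E = E° − (0.0592/2) log Q = 0.13 − (0.0592/2)(-0.967) = 0.159 V.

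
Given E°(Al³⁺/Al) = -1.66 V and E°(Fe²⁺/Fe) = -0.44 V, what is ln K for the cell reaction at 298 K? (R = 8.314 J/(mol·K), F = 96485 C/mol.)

E°_cell = -0.44 − (-1.66) = 1.22 V, with n = 6 electrons transferred.
At equilibrium E = 0, so the Nernst equation gives ln K = nFE°/RT = (6)(96485)(1.22)/((8.314)(298)) = 285.07.

ln K = 285.1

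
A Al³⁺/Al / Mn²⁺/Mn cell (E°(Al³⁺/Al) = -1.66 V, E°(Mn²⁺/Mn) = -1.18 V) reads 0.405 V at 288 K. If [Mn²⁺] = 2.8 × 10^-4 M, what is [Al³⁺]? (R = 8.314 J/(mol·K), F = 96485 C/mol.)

From the Nernst equation, ln Q = nF(E° − E)/RT = 6×96485×(0.48 − 0.405)/(8.314×288) = 18.133, so Q = 7.5 × 10^7.
With Q = [Al³⁺]^2/[Mn²⁺]^3 and the known concentrations, [Al³⁺]^2 in the numerator gives [Al³⁺] = 0.041 M.

0.041 M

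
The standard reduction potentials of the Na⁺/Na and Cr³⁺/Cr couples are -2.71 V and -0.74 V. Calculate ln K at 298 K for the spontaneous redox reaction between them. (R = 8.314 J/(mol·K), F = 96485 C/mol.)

E°_cell = -0.74 − (-2.71) = 1.97 V, with n = 3 electrons transferred.
At equilibrium E = 0, so the Nernst equation gives ln K = nFE°/RT = (3)(96485)(1.97)/((8.314)(298)) = 230.16.

ln K = 230.2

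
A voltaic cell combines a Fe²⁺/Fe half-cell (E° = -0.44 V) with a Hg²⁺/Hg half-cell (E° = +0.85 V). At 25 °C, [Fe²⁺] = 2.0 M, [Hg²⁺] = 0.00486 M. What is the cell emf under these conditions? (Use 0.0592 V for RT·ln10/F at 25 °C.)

The Hg²⁺/Hg couple has the higher reduction potential and acts as the cathode, so E°_cell = +0.85 − (-0.44) = 1.29 V.
Balancing electrons gives n = 2; the reaction quotient is Q = [Fe²⁺]/[Hg²⁺] = 412.
At 25 °C, E = E° − (0.0592/n) log Q = 1.29 − (0.0592/2)(2.614) = 1.290 − 0.077 = 1.213 V.

1.21 V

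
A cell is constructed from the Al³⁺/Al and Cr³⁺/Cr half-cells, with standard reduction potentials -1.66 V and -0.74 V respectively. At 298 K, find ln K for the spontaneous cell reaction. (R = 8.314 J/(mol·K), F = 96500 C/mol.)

ln K = 107.5

E°_cell = -0.74 − (-1.66) = 0.92 V, with n = 3 electrons transferred.
At equilibrium E = 0, so the Nernst equation gives ln K = nFE°/RT = (3)(96500)(0.92)/((8.314)(298)) = 107.50.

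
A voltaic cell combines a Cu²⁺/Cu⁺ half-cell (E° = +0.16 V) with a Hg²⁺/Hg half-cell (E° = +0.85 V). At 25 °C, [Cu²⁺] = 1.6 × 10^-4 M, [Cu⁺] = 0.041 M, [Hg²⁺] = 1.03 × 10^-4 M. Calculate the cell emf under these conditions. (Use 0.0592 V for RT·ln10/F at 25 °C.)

The Hg²⁺/Hg couple has the higher reduction potential and acts as the cathode, so E°_cell = +0.85 − (+0.16) = 0.69 V.
Balancing electrons gives n = 2; the reaction quotient is Q = [Cu²⁺]^2/([Cu⁺]^2·[Hg²⁺]) = 0.148.
At 25 °C, E = E° − (0.0592/n) log Q = 0.69 − (0.0592/2)(-0.830) = 0.690 + 0.025 = 0.715 V.

0.715 V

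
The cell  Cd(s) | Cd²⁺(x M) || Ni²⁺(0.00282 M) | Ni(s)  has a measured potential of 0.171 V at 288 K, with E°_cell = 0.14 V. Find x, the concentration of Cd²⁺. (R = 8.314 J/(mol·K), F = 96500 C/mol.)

From the Nernst equation, ln Q = nF(E° − E)/RT = 2×96500×(0.14 − 0.171)/(8.314×288) = -2.499, so Q = 0.0822.
With Q = [Cd²⁺]/[Ni²⁺] and the known concentrations, [Cd²⁺] in the numerator gives [Cd²⁺] = 2.3 × 10^-4 M.

2.3 × 10^-4 M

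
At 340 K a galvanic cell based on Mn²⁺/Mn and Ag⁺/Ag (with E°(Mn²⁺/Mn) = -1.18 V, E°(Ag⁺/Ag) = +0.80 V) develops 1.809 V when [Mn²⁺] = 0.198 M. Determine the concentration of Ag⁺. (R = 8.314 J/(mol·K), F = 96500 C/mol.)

0.0013 M

From the Nernst equation, ln Q = nF(E° − E)/RT = 2×96500×(1.98 − 1.809)/(8.314×340) = 11.675, so Q = 1.18 × 10^5.
With Q = [Mn²⁺]/[Ag⁺]^2 and the known concentrations, [Ag⁺]^2 in the denominator gives [Ag⁺] = 0.0013 M.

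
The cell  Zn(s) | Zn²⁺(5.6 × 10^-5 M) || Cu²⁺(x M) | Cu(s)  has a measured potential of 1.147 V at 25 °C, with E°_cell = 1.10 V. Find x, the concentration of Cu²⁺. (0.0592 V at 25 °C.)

0.0022 M

From the Nernst equation, log Q = n(E° − E)/0.0592 = 2(1.10 − 1.147)/0.0592 = -1.588, so Q = 0.0258.
With Q = [Zn²⁺]/[Cu²⁺] and the known concentrations, [Cu²⁺] in the denominator gives [Cu²⁺] = 0.0022 M.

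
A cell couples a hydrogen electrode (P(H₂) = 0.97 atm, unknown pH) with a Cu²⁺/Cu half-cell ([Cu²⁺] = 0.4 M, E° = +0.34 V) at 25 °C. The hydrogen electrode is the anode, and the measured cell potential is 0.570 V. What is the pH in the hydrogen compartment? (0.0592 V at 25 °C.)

pH = 4.09

E°_cell = 0.34 V and n = 2.
log Q = n(E° − E)/0.0592 = 2×(0.34 − 0.570)/0.0592 = -7.770.
With Q = [H⁺]^2 / ([Cu²⁺]·P(H₂)), solving for [H⁺] gives log[H⁺] = -4.091, so pH = 4.09.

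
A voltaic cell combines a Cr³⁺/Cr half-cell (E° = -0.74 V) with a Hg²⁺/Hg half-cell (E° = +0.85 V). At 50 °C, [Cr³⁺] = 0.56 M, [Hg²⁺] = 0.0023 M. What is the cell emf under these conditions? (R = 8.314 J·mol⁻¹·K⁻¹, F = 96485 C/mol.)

1.51 V

The Hg²⁺/Hg couple has the higher reduction potential and acts as the cathode, so E°_cell = +0.85 − (-0.74) = 1.59 V.
Balancing electrons gives n = 6; the reaction quotient is Q = [Cr³⁺]^2/[Hg²⁺]^3 = 2.58 × 10^7.
E = E° − (RT/nF) ln Q = 1.59 − (8.314×323)/(6×96485) × (17.065) = 1.590 − 0.079 = 1.511 V.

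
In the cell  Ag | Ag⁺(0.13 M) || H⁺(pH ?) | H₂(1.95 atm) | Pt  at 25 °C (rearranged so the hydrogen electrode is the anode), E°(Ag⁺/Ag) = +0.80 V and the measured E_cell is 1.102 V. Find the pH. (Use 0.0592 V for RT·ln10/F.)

E°_cell = 0.80 V and n = 2.
log Q = n(E° − E)/0.0592 = 2×(0.80 − 1.102)/0.0592 = -10.203.
With Q = [H⁺]^2 / ([Ag⁺]^2·P(H₂)), solving for [H⁺] gives log[H⁺] = -5.842, so pH = 5.84.

pH = 5.84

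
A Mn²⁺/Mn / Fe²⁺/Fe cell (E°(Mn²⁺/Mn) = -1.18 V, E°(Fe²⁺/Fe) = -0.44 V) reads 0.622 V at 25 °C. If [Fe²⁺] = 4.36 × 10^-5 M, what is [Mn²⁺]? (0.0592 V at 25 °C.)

From the Nernst equation, log Q = n(E° − E)/0.0592 = 2(0.74 − 0.622)/0.0592 = 3.986, so Q = 9690.
With Q = [Mn²⁺]/[Fe²⁺] and the known concentrations, [Mn²⁺] in the numerator gives [Mn²⁺] = 0.42 M.

0.42 M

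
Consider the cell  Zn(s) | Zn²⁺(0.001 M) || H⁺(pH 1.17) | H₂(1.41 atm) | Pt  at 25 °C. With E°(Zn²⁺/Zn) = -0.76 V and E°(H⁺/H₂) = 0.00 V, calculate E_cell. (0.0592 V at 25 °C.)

The hydrogen couple is the cathode, so E°_cell = 0.76 V; n = 2.
[H⁺] = 10^(−1.17) = 0.068 M, and Q = [Zn²⁺]·P(H₂) / [H⁺]^2 = 0.308.
E = E° − (0.0592/2) log Q = 0.76 − (0.0592/2)(-0.511) = 0.775 V.

0.78 V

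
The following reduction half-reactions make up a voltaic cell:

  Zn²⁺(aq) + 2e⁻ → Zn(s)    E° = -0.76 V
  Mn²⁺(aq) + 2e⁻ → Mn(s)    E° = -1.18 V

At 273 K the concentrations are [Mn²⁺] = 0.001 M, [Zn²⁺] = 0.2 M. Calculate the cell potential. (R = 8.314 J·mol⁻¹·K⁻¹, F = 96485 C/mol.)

0.482 V

The Zn²⁺/Zn couple has the higher reduction potential and acts as the cathode, so E°_cell = -0.76 − (-1.18) = 0.42 V.
Balancing electrons gives n = 2; the reaction quotient is Q = [Mn²⁺]/[Zn²⁺] = 0.00500.
E = E° − (RT/nF) ln Q = 0.42 − (8.314×273)/(2×96485) × (-5.298) = 0.420 + 0.062 = 0.482 V.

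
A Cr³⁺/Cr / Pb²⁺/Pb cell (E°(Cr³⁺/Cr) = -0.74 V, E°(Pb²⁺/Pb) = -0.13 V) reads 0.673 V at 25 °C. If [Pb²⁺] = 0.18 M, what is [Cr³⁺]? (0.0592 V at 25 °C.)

From the Nernst equation, log Q = n(E° − E)/0.0592 = 6(0.61 − 0.673)/0.0592 = -6.385, so Q = 4.12 × 10^-7.
With Q = [Cr³⁺]^2/[Pb²⁺]^3 and the known concentrations, [Cr³⁺]^2 in the numerator gives [Cr³⁺] = 4.9 × 10^-5 M.

4.9 × 10^-5 M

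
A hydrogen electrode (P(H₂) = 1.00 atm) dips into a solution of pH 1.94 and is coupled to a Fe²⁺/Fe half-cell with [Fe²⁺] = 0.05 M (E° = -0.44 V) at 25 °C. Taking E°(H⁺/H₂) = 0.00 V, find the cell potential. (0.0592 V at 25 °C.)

The hydrogen couple is the cathode, so E°_cell = 0.44 V; n = 2.
[H⁺] = 10^(−1.94) = 0.011 M, and Q = [Fe²⁺]·P(H₂) / [H⁺]^2 = 379.
E = E° − (0.0592/2) log Q = 0.44 − (0.0592/2)(2.579) = 0.364 V.

0.36 V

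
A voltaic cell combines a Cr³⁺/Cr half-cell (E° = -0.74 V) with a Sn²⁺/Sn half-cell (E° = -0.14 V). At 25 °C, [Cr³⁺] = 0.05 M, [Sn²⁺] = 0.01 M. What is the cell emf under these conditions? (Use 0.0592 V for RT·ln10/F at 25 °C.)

The Sn²⁺/Sn couple has the higher reduction potential and acts as the cathode, so E°_cell = -0.14 − (-0.74) = 0.60 V.
Balancing electrons gives n = 6; the reaction quotient is Q = [Cr³⁺]^2/[Sn²⁺]^3 = 2500.
At 25 °C, E = E° − (0.0592/n) log Q = 0.60 − (0.0592/6)(3.398) = 0.600 − 0.034 = 0.566 V.

0.566 V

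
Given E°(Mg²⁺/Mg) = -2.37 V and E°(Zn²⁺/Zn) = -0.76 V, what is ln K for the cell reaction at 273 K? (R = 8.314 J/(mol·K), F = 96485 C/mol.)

ln K = 136.9

E°_cell = -0.76 − (-2.37) = 1.61 V, with n = 2 electrons transferred.
At equilibrium E = 0, so the Nernst equation gives ln K = nFE°/RT = (2)(96485)(1.61)/((8.314)(273)) = 136.88.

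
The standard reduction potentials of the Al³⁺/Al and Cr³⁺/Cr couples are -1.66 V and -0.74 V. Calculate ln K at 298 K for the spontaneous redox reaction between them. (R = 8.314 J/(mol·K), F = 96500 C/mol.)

ln K = 107.5

E°_cell = -0.74 − (-1.66) = 0.92 V, with n = 3 electrons transferred.
At equilibrium E = 0, so the Nernst equation gives ln K = nFE°/RT = (3)(96500)(0.92)/((8.314)(298)) = 107.50.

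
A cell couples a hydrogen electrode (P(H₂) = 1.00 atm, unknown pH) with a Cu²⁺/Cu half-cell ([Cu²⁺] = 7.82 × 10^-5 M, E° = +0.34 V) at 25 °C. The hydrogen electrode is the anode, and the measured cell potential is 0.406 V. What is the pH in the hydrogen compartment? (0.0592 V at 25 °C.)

E°_cell = 0.34 V and n = 2.
log Q = n(E° − E)/0.0592 = 2×(0.34 − 0.406)/0.0592 = -2.230.
With Q = [H⁺]^2 / ([Cu²⁺]·P(H₂)), solving for [H⁺] gives log[H⁺] = -3.168, so pH = 3.17.

pH = 3.17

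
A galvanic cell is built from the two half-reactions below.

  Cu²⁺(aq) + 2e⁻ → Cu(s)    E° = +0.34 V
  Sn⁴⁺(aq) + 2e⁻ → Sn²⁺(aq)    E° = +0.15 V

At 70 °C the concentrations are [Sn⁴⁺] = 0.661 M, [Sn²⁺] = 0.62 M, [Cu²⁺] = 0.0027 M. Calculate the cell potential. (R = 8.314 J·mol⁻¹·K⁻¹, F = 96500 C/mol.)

The Cu²⁺/Cu couple has the higher reduction potential and acts as the cathode, so E°_cell = +0.34 − (+0.15) = 0.19 V.
Balancing electrons gives n = 2; the reaction quotient is Q = [Sn⁴⁺]/([Sn²⁺]·[Cu²⁺]) = 395.
E = E° − (RT/nF) ln Q = 0.19 − (8.314×343)/(2×96500) × (5.979) = 0.190 − 0.088 = 0.102 V.

0.102 V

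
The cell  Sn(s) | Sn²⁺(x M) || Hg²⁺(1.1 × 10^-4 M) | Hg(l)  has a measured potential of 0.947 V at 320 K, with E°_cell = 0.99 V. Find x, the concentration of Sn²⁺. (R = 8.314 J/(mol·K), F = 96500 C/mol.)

From the Nernst equation, ln Q = nF(E° − E)/RT = 2×96500×(0.99 − 0.947)/(8.314×320) = 3.119, so Q = 22.6.
With Q = [Sn²⁺]/[Hg²⁺] and the known concentrations, [Sn²⁺] in the numerator gives [Sn²⁺] = 0.0025 M.

0.0025 M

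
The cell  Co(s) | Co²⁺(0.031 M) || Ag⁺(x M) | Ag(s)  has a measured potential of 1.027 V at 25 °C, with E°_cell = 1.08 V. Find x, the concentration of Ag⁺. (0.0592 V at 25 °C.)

0.022 M

From the Nernst equation, log Q = n(E° − E)/0.0592 = 2(1.08 − 1.027)/0.0592 = 1.791, so Q = 61.7.
With Q = [Co²⁺]/[Ag⁺]^2 and the known concentrations, [Ag⁺]^2 in the denominator gives [Ag⁺] = 0.022 M.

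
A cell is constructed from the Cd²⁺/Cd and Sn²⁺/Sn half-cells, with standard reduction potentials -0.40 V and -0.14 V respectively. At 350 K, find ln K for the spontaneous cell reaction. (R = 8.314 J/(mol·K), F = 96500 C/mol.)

E°_cell = -0.14 − (-0.40) = 0.26 V, with n = 2 electrons transferred.
At equilibrium E = 0, so the Nernst equation gives ln K = nFE°/RT = (2)(96500)(0.26)/((8.314)(350)) = 17.24.

ln K = 17.2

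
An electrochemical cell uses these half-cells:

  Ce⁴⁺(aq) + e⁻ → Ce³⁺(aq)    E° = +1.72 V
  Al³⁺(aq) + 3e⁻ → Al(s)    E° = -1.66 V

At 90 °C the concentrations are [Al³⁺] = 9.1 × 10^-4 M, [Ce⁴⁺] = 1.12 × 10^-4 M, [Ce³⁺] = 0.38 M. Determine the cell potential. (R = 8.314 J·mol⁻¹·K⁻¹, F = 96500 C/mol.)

3.20 V

The Ce⁴⁺/Ce³⁺ couple has the higher reduction potential and acts as the cathode, so E°_cell = +1.72 − (-1.66) = 3.38 V.
Balancing electrons gives n = 3; the reaction quotient is Q = [Al³⁺]·[Ce³⁺]^3/[Ce⁴⁺]^3 = 3.55 × 10^7.
E = E° − (RT/nF) ln Q = 3.38 − (8.314×363)/(3×96500) × (17.386) = 3.380 − 0.181 = 3.199 V.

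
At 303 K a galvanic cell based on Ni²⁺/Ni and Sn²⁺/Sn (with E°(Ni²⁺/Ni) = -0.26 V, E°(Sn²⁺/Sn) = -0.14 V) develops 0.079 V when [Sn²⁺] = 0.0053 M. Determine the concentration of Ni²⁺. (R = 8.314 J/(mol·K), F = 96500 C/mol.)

0.12 M

From the Nernst equation, ln Q = nF(E° − E)/RT = 2×96500×(0.12 − 0.079)/(8.314×303) = 3.141, so Q = 23.1.
With Q = [Ni²⁺]/[Sn²⁺] and the known concentrations, [Ni²⁺] in the numerator gives [Ni²⁺] = 0.12 M.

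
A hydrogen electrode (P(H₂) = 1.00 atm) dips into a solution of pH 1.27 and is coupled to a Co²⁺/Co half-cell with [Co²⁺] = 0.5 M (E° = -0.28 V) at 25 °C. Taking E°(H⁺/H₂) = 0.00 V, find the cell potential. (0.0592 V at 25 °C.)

0.21 V

The hydrogen couple is the cathode, so E°_cell = 0.28 V; n = 2.
[H⁺] = 10^(−1.27) = 0.054 M, and Q = [Co²⁺]·P(H₂) / [H⁺]^2 = 173.
E = E° − (0.0592/2) log Q = 0.28 − (0.0592/2)(2.239) = 0.214 V.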